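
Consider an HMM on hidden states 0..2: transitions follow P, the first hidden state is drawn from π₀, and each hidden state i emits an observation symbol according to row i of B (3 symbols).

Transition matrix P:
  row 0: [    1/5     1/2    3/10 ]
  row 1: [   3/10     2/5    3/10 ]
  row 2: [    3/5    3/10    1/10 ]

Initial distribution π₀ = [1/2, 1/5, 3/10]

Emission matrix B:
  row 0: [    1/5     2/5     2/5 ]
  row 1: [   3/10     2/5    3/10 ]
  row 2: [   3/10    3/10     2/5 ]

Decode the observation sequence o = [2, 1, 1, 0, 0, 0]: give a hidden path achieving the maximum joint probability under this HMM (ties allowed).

t=0: δ = [2.000e-01, 6.000e-02, 1.200e-01]  (obs o_0=2)
t=1: δ = [2.880e-02, 4.000e-02, 1.800e-02]  ψ = [2, 0, 0]  (obs o_1=1)
t=2: δ = [4.800e-03, 6.400e-03, 3.600e-03]  ψ = [1, 1, 1]  (obs o_2=1)
t=3: δ = [4.320e-04, 7.680e-04, 5.760e-04]  ψ = [2, 1, 1]  (obs o_3=0)
t=4: δ = [6.912e-05, 9.216e-05, 6.912e-05]  ψ = [2, 1, 1]  (obs o_4=0)
t=5: δ = [8.294e-06, 1.106e-05, 8.294e-06]  ψ = [2, 1, 1]  (obs o_5=0)
backtrack: best end state = 1; path = [0, 1, 1, 1, 1, 1]

path = [0, 1, 1, 1, 1, 1]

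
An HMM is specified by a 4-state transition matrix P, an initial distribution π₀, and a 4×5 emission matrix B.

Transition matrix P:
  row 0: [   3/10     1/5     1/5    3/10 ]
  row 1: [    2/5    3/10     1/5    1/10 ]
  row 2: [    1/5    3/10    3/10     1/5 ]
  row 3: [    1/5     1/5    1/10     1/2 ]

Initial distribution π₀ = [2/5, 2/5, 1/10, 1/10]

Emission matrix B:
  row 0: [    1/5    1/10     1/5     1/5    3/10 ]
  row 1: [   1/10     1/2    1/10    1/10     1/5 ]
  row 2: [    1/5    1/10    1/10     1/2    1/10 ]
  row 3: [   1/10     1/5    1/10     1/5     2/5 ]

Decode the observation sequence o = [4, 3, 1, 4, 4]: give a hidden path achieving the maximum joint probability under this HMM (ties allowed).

path = [0, 3, 3, 3, 3]

t=0: δ = [1.200e-01, 8.000e-02, 1.000e-02, 4.000e-02]  (obs o_0=4)
t=1: δ = [7.200e-03, 2.400e-03, 1.200e-02, 7.200e-03]  ψ = [0, 0, 0, 0]  (obs o_1=3)
t=2: δ = [2.400e-04, 1.800e-03, 3.600e-04, 7.200e-04]  ψ = [2, 2, 2, 3]  (obs o_2=1)
t=3: δ = [2.160e-04, 1.080e-04, 3.600e-05, 1.440e-04]  ψ = [1, 1, 1, 3]  (obs o_3=4)
t=4: δ = [1.944e-05, 8.640e-06, 4.320e-06, 2.880e-05]  ψ = [0, 0, 0, 3]  (obs o_4=4)
backtrack: best end state = 3; path = [0, 3, 3, 3, 3]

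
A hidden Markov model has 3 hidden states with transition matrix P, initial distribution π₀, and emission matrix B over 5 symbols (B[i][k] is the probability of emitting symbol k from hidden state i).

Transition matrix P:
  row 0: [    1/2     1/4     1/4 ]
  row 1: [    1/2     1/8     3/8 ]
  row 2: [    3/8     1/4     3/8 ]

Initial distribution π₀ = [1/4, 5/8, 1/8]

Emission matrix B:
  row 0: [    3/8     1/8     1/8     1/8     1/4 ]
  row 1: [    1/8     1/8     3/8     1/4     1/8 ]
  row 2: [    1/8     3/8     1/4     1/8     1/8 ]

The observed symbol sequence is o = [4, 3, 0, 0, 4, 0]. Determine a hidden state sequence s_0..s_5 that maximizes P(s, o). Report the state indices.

t=0: δ = [6.250e-02, 7.812e-02, 1.562e-02]  (obs o_0=4)
t=1: δ = [4.883e-03, 3.906e-03, 3.662e-03]  ψ = [1, 0, 1]  (obs o_1=3)
t=2: δ = [9.155e-04, 1.526e-04, 1.831e-04]  ψ = [0, 0, 1]  (obs o_2=0)
t=3: δ = [1.717e-04, 2.861e-05, 2.861e-05]  ψ = [0, 0, 0]  (obs o_3=0)
t=4: δ = [2.146e-05, 5.364e-06, 5.364e-06]  ψ = [0, 0, 0]  (obs o_4=4)
t=5: δ = [4.023e-06, 6.706e-07, 6.706e-07]  ψ = [0, 0, 0]  (obs o_5=0)
backtrack: best end state = 0; path = [1, 0, 0, 0, 0, 0]

path = [1, 0, 0, 0, 0, 0]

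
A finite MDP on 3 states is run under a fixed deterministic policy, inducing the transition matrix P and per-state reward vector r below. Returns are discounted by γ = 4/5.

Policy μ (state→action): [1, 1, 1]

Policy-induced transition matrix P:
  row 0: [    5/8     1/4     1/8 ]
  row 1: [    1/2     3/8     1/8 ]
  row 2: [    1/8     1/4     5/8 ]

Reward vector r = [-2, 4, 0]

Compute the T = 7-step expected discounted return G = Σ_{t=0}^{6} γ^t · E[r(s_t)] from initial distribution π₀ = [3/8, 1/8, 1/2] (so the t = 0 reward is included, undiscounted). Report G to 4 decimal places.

t=0: π = [0.3750, 0.1250, 0.5000], E[r] = -0.2500, γ^t·E[r] = -0.250000, running G = -0.250000
t=1: π = [0.3594, 0.2656, 0.3750], E[r] = 0.3438, γ^t·E[r] = 0.275000, running G = 0.025000
t=2: π = [0.4043, 0.2832, 0.3125], E[r] = 0.3242, γ^t·E[r] = 0.207500, running G = 0.232500
t=3: π = [0.4333, 0.2854, 0.2813], E[r] = 0.2749, γ^t·E[r] = 0.140750, running G = 0.373250
t=4: π = [0.4487, 0.2857, 0.2656], E[r] = 0.2453, γ^t·E[r] = 0.100475, running G = 0.473725
t=5: π = [0.4565, 0.2857, 0.2578], E[r] = 0.2299, γ^t·E[r] = 0.075328, running G = 0.549053
t=6: π = [0.4604, 0.2857, 0.2539], E[r] = 0.2221, γ^t·E[r] = 0.058221, running G = 0.607273

G = 0.6073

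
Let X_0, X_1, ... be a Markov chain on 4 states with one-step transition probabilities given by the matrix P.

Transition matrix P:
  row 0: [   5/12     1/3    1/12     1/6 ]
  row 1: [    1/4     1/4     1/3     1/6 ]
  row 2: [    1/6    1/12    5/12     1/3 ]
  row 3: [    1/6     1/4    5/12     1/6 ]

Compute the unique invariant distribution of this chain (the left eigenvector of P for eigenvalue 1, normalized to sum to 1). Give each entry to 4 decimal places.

Balance equations π_j = Σ_i π_i·P[i][j]:
  π_0 = 5/12·π_0 + 1/4·π_1 + 1/6·π_2 + 1/6·π_3
  π_1 = 1/3·π_0 + 1/4·π_1 + 1/12·π_2 + 1/4·π_3
  π_2 = 1/12·π_0 + 1/3·π_1 + 5/12·π_2 + 5/12·π_3
  normalize: π_0 + π_1 + π_2 + π_3 = 1
Solving the linear system gives exactly π = [155/629, 137/629, 199/629, 138/629].

π = [0.2464, 0.2178, 0.3164, 0.2194]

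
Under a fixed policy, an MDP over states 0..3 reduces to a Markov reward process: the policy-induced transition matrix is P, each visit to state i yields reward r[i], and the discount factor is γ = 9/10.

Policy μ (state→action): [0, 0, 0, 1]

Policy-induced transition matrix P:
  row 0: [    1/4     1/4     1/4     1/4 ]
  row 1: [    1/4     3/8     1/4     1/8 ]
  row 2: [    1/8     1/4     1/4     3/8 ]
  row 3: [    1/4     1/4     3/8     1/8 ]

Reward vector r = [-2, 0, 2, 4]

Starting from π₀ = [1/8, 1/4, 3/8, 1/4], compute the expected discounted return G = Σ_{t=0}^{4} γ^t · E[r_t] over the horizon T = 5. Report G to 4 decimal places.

t=0: π = [0.1250, 0.2500, 0.3750, 0.2500], E[r] = 1.5000, γ^t·E[r] = 1.500000, running G = 1.500000
t=1: π = [0.2031, 0.2813, 0.2813, 0.2344], E[r] = 1.0938, γ^t·E[r] = 0.984375, running G = 2.484375
t=2: π = [0.2148, 0.2852, 0.2793, 0.2207], E[r] = 1.0117, γ^t·E[r] = 0.819492, running G = 3.303867
t=3: π = [0.2151, 0.2856, 0.2776, 0.2217], E[r] = 1.0117, γ^t·E[r] = 0.737543, running G = 4.041410
t=4: π = [0.2153, 0.2857, 0.2777, 0.2213], E[r] = 1.0099, γ^t·E[r] = 0.662627, running G = 4.704038

G = 4.7040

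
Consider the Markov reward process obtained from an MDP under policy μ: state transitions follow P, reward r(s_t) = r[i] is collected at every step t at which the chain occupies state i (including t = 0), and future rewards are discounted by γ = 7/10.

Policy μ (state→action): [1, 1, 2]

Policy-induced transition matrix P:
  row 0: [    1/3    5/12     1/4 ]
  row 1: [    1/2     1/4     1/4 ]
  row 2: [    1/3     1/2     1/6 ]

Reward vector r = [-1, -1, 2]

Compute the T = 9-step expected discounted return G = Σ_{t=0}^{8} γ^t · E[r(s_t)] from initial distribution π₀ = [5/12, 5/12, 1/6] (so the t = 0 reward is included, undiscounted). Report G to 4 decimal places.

t=0: π = [0.4167, 0.4167, 0.1667], E[r] = -0.5000, γ^t·E[r] = -0.500000, running G = -0.500000
t=1: π = [0.4028, 0.3611, 0.2361], E[r] = -0.2917, γ^t·E[r] = -0.204167, running G = -0.704167
t=2: π = [0.3935, 0.3762, 0.2303], E[r] = -0.3090, γ^t·E[r] = -0.151424, running G = -0.855590
t=3: π = [0.3960, 0.3732, 0.2308], E[r] = -0.3076, γ^t·E[r] = -0.105500, running G = -0.961091
t=4: π = [0.3955, 0.3737, 0.2308], E[r] = -0.3077, γ^t·E[r] = -0.073879, running G = -1.034970
t=5: π = [0.3956, 0.3736, 0.2308], E[r] = -0.3077, γ^t·E[r] = -0.051714, running G = -1.086683
t=6: π = [0.3956, 0.3736, 0.2308], E[r] = -0.3077, γ^t·E[r] = -0.036200, running G = -1.122883
t=7: π = [0.3956, 0.3736, 0.2308], E[r] = -0.3077, γ^t·E[r] = -0.025340, running G = -1.148223
t=8: π = [0.3956, 0.3736, 0.2308], E[r] = -0.3077, γ^t·E[r] = -0.017738, running G = -1.165961

G = -1.1660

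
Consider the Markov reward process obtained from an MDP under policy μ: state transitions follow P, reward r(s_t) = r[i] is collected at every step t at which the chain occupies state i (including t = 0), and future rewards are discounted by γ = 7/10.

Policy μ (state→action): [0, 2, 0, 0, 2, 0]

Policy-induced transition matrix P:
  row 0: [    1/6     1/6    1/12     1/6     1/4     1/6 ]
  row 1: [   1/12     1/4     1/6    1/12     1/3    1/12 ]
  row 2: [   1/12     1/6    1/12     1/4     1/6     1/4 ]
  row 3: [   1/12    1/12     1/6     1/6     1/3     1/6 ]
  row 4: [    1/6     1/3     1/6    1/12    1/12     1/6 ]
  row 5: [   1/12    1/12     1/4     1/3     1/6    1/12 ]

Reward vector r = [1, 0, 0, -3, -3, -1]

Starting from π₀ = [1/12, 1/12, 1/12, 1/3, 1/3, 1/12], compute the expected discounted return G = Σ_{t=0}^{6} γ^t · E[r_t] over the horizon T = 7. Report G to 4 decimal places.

t=0: π = [0.0833, 0.0833, 0.0833, 0.3333, 0.3333, 0.0833], E[r] = -2.0000, γ^t·E[r] = -2.000000, running G = -2.000000
t=1: π = [0.1181, 0.1944, 0.1597, 0.1528, 0.2153, 0.1597], E[r] = -1.1458, γ^t·E[r] = -0.802083, running G = -2.802083
t=2: π = [0.1111, 0.1927, 0.1568, 0.1725, 0.2164, 0.1505], E[r] = -1.2060, γ^t·E[r] = -0.590949, running G = -3.393032
t=3: π = [0.1106, 0.1919, 0.1569, 0.1707, 0.2188, 0.1511], E[r] = -1.2089, γ^t·E[r] = -0.414657, running G = -3.807689
t=4: π = [0.1108, 0.1923, 0.1570, 0.1707, 0.2181, 0.1512], E[r] = -1.2068, γ^t·E[r] = -0.289746, running G = -4.097436
t=5: π = [0.1107, 0.1922, 0.1570, 0.1707, 0.2182, 0.1511], E[r] = -1.2073, γ^t·E[r] = -0.202908, running G = -4.300344
t=6: π = [0.1107, 0.1922, 0.1570, 0.1707, 0.2182, 0.1511], E[r] = -1.2072, γ^t·E[r] = -0.142024, running G = -4.442368

G = -4.4424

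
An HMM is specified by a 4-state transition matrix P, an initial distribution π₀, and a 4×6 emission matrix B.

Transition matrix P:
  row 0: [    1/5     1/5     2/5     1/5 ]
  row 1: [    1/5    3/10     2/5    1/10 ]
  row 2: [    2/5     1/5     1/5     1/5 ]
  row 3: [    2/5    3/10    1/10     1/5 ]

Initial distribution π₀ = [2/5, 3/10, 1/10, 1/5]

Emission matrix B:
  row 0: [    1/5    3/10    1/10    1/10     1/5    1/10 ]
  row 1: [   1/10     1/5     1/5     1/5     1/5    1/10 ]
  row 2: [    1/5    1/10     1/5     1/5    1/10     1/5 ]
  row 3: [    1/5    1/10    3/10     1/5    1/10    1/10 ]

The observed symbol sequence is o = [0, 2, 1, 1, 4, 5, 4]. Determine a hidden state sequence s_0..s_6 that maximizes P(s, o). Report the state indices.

t=0: δ = [8.000e-02, 3.000e-02, 2.000e-02, 4.000e-02]  (obs o_0=0)
t=1: δ = [1.600e-03, 3.200e-03, 6.400e-03, 4.800e-03]  ψ = [0, 0, 0, 0]  (obs o_1=2)
t=2: δ = [7.680e-04, 2.880e-04, 1.280e-04, 1.280e-04]  ψ = [2, 3, 1, 2]  (obs o_2=1)
t=3: δ = [4.608e-05, 3.072e-05, 3.072e-05, 1.536e-05]  ψ = [0, 0, 0, 0]  (obs o_3=1)
t=4: δ = [2.458e-06, 1.843e-06, 1.843e-06, 9.216e-07]  ψ = [2, 0, 0, 0]  (obs o_4=4)
t=5: δ = [7.373e-08, 5.530e-08, 1.966e-07, 4.915e-08]  ψ = [2, 1, 0, 0]  (obs o_5=5)
t=6: δ = [1.573e-08, 7.864e-09, 3.932e-09, 3.932e-09]  ψ = [2, 2, 2, 2]  (obs o_6=4)
backtrack: best end state = 0; path = [0, 2, 0, 2, 0, 2, 0]

path = [0, 2, 0, 2, 0, 2, 0]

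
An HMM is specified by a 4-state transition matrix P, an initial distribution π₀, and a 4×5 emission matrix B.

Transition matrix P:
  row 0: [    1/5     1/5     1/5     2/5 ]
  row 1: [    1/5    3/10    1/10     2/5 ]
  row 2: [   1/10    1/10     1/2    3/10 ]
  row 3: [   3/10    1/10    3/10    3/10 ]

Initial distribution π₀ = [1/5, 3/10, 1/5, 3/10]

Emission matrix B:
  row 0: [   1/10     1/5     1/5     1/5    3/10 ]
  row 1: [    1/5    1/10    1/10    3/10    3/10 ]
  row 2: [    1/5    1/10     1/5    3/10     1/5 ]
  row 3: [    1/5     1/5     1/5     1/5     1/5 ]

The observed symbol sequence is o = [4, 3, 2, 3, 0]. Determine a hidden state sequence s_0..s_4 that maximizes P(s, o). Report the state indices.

path = [2, 2, 2, 2, 2]

t=0: δ = [6.000e-02, 9.000e-02, 4.000e-02, 6.000e-02]  (obs o_0=4)
t=1: δ = [3.600e-03, 8.100e-03, 6.000e-03, 7.200e-03]  ψ = [1, 1, 2, 1]  (obs o_1=3)
t=2: δ = [4.320e-04, 2.430e-04, 6.000e-04, 6.480e-04]  ψ = [3, 1, 2, 1]  (obs o_2=2)
t=3: δ = [3.888e-05, 2.592e-05, 9.000e-05, 3.888e-05]  ψ = [3, 0, 2, 3]  (obs o_3=3)
t=4: δ = [1.166e-06, 1.800e-06, 9.000e-06, 5.400e-06]  ψ = [3, 2, 2, 2]  (obs o_4=0)
backtrack: best end state = 2; path = [2, 2, 2, 2, 2]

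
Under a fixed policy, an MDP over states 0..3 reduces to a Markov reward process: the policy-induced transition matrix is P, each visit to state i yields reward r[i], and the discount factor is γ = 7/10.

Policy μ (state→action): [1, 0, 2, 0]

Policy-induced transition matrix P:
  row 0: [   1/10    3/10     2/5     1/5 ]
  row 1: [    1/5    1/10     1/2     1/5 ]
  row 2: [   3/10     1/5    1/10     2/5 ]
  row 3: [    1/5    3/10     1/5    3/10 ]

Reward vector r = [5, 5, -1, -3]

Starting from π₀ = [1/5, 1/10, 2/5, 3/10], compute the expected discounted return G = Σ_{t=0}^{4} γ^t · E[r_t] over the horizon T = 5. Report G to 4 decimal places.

G = 2.1033

t=0: π = [0.2000, 0.1000, 0.4000, 0.3000], E[r] = 0.2000, γ^t·E[r] = 0.200000, running G = 0.200000
t=1: π = [0.2200, 0.2400, 0.2300, 0.3100], E[r] = 1.1400, γ^t·E[r] = 0.798000, running G = 0.998000
t=2: π = [0.2010, 0.2290, 0.2930, 0.2770], E[r] = 1.0260, γ^t·E[r] = 0.502740, running G = 1.500740
t=3: π = [0.2092, 0.2249, 0.2796, 0.2863], E[r] = 1.0320, γ^t·E[r] = 0.353976, running G = 1.854716
t=4: π = [0.2070, 0.2271, 0.2814, 0.2846], E[r] = 1.0355, γ^t·E[r] = 0.248624, running G = 2.103340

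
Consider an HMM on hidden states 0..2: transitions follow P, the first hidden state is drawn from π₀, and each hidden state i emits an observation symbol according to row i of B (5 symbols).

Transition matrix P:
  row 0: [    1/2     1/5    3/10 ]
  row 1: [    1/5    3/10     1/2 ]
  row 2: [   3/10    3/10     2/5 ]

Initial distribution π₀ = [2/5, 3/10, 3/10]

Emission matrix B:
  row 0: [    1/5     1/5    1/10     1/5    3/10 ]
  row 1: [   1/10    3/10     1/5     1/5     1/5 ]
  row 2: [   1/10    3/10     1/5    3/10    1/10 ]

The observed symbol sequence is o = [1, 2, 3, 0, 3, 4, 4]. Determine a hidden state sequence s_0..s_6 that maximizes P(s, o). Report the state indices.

t=0: δ = [8.000e-02, 9.000e-02, 9.000e-02]  (obs o_0=1)
t=1: δ = [4.000e-03, 5.400e-03, 9.000e-03]  ψ = [0, 1, 1]  (obs o_1=2)
t=2: δ = [5.400e-04, 5.400e-04, 1.080e-03]  ψ = [2, 2, 2]  (obs o_2=3)
t=3: δ = [6.480e-05, 3.240e-05, 4.320e-05]  ψ = [2, 2, 2]  (obs o_3=0)
t=4: δ = [6.480e-06, 2.592e-06, 5.832e-06]  ψ = [0, 0, 0]  (obs o_4=3)
t=5: δ = [9.720e-07, 3.499e-07, 2.333e-07]  ψ = [0, 2, 2]  (obs o_5=4)
t=6: δ = [1.458e-07, 3.888e-08, 2.916e-08]  ψ = [0, 0, 0]  (obs o_6=4)
backtrack: best end state = 0; path = [1, 2, 2, 0, 0, 0, 0]

path = [1, 2, 2, 0, 0, 0, 0]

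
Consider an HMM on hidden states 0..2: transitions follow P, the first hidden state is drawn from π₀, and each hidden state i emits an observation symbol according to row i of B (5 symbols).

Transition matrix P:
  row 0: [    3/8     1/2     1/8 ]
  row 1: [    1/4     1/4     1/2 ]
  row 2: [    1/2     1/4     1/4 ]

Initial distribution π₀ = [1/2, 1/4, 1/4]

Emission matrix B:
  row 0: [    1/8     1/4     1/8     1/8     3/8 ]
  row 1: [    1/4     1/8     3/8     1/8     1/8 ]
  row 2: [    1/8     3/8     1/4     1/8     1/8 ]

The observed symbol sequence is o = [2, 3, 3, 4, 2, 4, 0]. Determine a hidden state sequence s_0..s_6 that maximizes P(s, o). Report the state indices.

path = [1, 2, 0, 0, 1, 0, 1]

t=0: δ = [6.250e-02, 9.375e-02, 6.250e-02]  (obs o_0=2)
t=1: δ = [3.906e-03, 3.906e-03, 5.859e-03]  ψ = [2, 0, 1]  (obs o_1=3)
t=2: δ = [3.662e-04, 2.441e-04, 2.441e-04]  ψ = [2, 0, 1]  (obs o_2=3)
t=3: δ = [5.150e-05, 2.289e-05, 1.526e-05]  ψ = [0, 0, 1]  (obs o_3=4)
t=4: δ = [2.414e-06, 9.656e-06, 2.861e-06]  ψ = [0, 0, 1]  (obs o_4=2)
t=5: δ = [9.052e-07, 3.017e-07, 6.035e-07]  ψ = [1, 1, 1]  (obs o_5=4)
t=6: δ = [4.243e-08, 1.132e-07, 1.886e-08]  ψ = [0, 0, 1]  (obs o_6=0)
backtrack: best end state = 1; path = [1, 2, 0, 0, 1, 0, 1]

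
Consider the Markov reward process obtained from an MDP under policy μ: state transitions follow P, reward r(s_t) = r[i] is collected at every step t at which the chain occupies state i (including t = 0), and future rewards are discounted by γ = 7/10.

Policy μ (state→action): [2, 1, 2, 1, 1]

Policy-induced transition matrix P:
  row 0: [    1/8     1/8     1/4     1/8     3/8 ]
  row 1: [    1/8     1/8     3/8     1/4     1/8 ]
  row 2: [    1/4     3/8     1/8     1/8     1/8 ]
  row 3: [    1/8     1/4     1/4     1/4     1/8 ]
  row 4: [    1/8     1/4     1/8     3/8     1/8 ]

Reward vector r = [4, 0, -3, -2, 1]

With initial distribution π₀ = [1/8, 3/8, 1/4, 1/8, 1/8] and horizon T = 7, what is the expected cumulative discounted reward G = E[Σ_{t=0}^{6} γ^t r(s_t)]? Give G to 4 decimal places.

G = -1.1303

t=0: π = [0.1250, 0.3750, 0.2500, 0.1250, 0.1250], E[r] = -0.3750, γ^t·E[r] = -0.375000, running G = -0.375000
t=1: π = [0.1563, 0.2188, 0.2500, 0.2188, 0.1563], E[r] = -0.4063, γ^t·E[r] = -0.284375, running G = -0.659375
t=2: π = [0.1563, 0.2344, 0.2266, 0.2188, 0.1641], E[r] = -0.3281, γ^t·E[r] = -0.160781, running G = -0.820156
t=3: π = [0.1533, 0.2295, 0.2305, 0.2227, 0.1641], E[r] = -0.3594, γ^t·E[r] = -0.123266, running G = -0.943422
t=4: π = [0.1538, 0.2310, 0.2294, 0.2225, 0.1633], E[r] = -0.3546, γ^t·E[r] = -0.085143, running G = -1.028565
t=5: π = [0.1537, 0.2306, 0.2298, 0.2225, 0.1635], E[r] = -0.3562, γ^t·E[r] = -0.059874, running G = -1.088439
t=6: π = [0.1537, 0.2307, 0.2297, 0.2225, 0.1634], E[r] = -0.3557, γ^t·E[r] = -0.041847, running G = -1.130286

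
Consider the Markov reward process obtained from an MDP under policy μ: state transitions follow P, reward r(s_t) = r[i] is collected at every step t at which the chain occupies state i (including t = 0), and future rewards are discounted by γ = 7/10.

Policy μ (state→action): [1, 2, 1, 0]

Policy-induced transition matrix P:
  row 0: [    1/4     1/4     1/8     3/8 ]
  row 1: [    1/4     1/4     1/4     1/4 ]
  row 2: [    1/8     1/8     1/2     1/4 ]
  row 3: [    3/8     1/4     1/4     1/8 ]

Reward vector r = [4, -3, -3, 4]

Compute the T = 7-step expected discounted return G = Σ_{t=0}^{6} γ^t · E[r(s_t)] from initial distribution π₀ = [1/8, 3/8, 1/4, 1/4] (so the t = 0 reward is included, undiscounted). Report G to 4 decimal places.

t=0: π = [0.1250, 0.3750, 0.2500, 0.2500], E[r] = -0.3750, γ^t·E[r] = -0.375000, running G = -0.375000
t=1: π = [0.2500, 0.2188, 0.2969, 0.2344], E[r] = 0.3906, γ^t·E[r] = 0.273438, running G = -0.101563
t=2: π = [0.2422, 0.2129, 0.2930, 0.2520], E[r] = 0.4590, γ^t·E[r] = 0.224902, running G = 0.123340
t=3: π = [0.2449, 0.2134, 0.2930, 0.2488], E[r] = 0.4556, γ^t·E[r] = 0.156259, running G = 0.279599
t=4: π = [0.2445, 0.2134, 0.2926, 0.2495], E[r] = 0.4579, γ^t·E[r] = 0.109946, running G = 0.389545
t=5: π = [0.2446, 0.2134, 0.2926, 0.2494], E[r] = 0.4579, γ^t·E[r] = 0.076953, running G = 0.466498
t=6: π = [0.2446, 0.2134, 0.2926, 0.2494], E[r] = 0.4580, γ^t·E[r] = 0.053884, running G = 0.520382

G = 0.5204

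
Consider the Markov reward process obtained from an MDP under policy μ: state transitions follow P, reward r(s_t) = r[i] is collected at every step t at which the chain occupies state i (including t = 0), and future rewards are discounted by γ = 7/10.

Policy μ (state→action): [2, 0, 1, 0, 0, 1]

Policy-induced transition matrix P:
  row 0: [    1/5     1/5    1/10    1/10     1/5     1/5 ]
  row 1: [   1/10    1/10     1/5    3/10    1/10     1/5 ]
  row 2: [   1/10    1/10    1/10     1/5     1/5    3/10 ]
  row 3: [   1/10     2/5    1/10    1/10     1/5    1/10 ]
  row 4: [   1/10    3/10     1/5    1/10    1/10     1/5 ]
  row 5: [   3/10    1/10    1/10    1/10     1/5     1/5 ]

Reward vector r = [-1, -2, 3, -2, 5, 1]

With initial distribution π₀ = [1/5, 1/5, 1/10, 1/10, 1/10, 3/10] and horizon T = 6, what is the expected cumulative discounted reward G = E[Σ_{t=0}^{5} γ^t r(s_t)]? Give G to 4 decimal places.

G = 1.4550

t=0: π = [0.2000, 0.2000, 0.1000, 0.1000, 0.1000, 0.3000], E[r] = 0.3000, γ^t·E[r] = 0.300000, running G = 0.300000
t=1: π = [0.1800, 0.1700, 0.1300, 0.1500, 0.1700, 0.2000], E[r] = 0.6200, γ^t·E[r] = 0.434000, running G = 0.734000
t=2: π = [0.1580, 0.1970, 0.1340, 0.1470, 0.1660, 0.1980], E[r] = 0.5840, γ^t·E[r] = 0.286160, running G = 1.020160
t=3: π = [0.1554, 0.1931, 0.1363, 0.1528, 0.1637, 0.1987], E[r] = 0.5789, γ^t·E[r] = 0.198563, running G = 1.218723
t=4: π = [0.1553, 0.1941, 0.1357, 0.1523, 0.1643, 0.1984], E[r] = 0.5790, γ^t·E[r] = 0.139011, running G = 1.357733
t=5: π = [0.1552, 0.1941, 0.1358, 0.1524, 0.1642, 0.1983], E[r] = 0.5785, γ^t·E[r] = 0.097235, running G = 1.454968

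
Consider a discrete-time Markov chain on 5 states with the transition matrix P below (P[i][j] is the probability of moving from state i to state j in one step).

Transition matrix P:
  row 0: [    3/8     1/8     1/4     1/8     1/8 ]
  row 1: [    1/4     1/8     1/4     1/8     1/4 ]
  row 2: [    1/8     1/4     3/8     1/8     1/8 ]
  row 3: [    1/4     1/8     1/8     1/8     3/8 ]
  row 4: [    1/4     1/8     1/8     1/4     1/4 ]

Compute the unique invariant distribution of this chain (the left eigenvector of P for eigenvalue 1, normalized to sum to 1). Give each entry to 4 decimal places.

Balance equations π_j = Σ_i π_i·P[i][j]:
  π_0 = 3/8·π_0 + 1/4·π_1 + 1/8·π_2 + 1/4·π_3 + 1/4·π_4
  π_1 = 1/8·π_0 + 1/8·π_1 + 1/4·π_2 + 1/8·π_3 + 1/8·π_4
  π_2 = 1/4·π_0 + 1/4·π_1 + 3/8·π_2 + 1/8·π_3 + 1/8·π_4
  π_3 = 1/8·π_0 + 1/8·π_1 + 1/8·π_2 + 1/8·π_3 + 1/4·π_4
  normalize: π_0 + π_1 + π_2 + π_3 + π_4 = 1
Solving the linear system gives exactly π = [85/337, 52/337, 79/337, 458/3033, 631/3033].

π = [0.2522, 0.1543, 0.2344, 0.1510, 0.2080]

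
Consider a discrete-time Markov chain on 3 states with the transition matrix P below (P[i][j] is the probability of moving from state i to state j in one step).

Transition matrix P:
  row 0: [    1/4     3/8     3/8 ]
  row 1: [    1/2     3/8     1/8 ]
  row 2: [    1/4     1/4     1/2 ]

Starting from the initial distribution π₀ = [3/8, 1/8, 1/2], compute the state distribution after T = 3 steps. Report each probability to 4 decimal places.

t=0: π = [0.3750, 0.1250, 0.5000]
t=1: π = [0.2813, 0.3125, 0.4063]
t=2: π = [0.3281, 0.3242, 0.3477]
t=3: π = [0.3311, 0.3315, 0.3374]

π = [0.3311, 0.3315, 0.3374]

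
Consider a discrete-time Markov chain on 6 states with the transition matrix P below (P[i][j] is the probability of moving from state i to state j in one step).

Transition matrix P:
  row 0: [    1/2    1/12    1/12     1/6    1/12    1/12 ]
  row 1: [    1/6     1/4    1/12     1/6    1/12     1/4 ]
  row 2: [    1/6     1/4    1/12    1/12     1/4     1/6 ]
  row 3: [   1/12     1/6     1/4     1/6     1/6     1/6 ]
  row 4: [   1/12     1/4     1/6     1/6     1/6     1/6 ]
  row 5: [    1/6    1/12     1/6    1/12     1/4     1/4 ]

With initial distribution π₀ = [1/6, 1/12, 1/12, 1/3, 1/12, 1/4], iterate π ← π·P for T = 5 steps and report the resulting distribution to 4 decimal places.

t=0: π = [0.1667, 0.0833, 0.0833, 0.3333, 0.0833, 0.2500]
t=1: π = [0.1875, 0.1528, 0.1667, 0.1389, 0.1736, 0.1806]
t=2: π = [0.2031, 0.1771, 0.1360, 0.1377, 0.1672, 0.1788]
t=3: π = [0.2090, 0.1749, 0.1351, 0.1404, 0.1612, 0.1794]
t=4: π = [0.2112, 0.1736, 0.1351, 0.1405, 0.1609, 0.1788]
t=5: π = [0.2119, 0.1733, 0.1350, 0.1405, 0.1608, 0.1784]

π = [0.2119, 0.1733, 0.1350, 0.1405, 0.1608, 0.1784]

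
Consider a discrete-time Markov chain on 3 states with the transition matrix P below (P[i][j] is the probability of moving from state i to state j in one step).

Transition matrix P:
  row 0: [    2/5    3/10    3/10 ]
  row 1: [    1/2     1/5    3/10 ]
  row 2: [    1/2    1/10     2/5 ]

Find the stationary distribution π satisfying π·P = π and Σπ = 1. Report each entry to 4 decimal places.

π = [0.4545, 0.2121, 0.3333]

Balance equations π_j = Σ_i π_i·P[i][j]:
  π_0 = 2/5·π_0 + 1/2·π_1 + 1/2·π_2
  π_1 = 3/10·π_0 + 1/5·π_1 + 1/10·π_2
  normalize: π_0 + π_1 + π_2 = 1
Solving the linear system gives exactly π = [5/11, 7/33, 1/3].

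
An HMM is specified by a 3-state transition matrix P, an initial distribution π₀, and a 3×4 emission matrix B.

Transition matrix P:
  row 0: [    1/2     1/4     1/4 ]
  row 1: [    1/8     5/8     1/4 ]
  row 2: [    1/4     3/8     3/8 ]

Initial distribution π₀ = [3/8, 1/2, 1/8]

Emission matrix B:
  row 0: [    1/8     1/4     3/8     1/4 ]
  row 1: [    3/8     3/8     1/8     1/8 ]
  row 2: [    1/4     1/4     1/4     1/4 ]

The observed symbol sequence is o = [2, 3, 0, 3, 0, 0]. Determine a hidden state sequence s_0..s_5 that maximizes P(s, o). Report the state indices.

t=0: δ = [1.406e-01, 6.250e-02, 3.125e-02]  (obs o_0=2)
t=1: δ = [1.758e-02, 4.883e-03, 8.789e-03]  ψ = [0, 1, 0]  (obs o_1=3)
t=2: δ = [1.099e-03, 1.648e-03, 1.099e-03]  ψ = [0, 0, 0]  (obs o_2=0)
t=3: δ = [1.373e-04, 1.287e-04, 1.030e-04]  ψ = [0, 1, 1]  (obs o_3=3)
t=4: δ = [8.583e-06, 3.017e-05, 9.656e-06]  ψ = [0, 1, 2]  (obs o_4=0)
t=5: δ = [5.364e-07, 7.072e-06, 1.886e-06]  ψ = [0, 1, 1]  (obs o_5=0)
backtrack: best end state = 1; path = [0, 0, 1, 1, 1, 1]

path = [0, 0, 1, 1, 1, 1]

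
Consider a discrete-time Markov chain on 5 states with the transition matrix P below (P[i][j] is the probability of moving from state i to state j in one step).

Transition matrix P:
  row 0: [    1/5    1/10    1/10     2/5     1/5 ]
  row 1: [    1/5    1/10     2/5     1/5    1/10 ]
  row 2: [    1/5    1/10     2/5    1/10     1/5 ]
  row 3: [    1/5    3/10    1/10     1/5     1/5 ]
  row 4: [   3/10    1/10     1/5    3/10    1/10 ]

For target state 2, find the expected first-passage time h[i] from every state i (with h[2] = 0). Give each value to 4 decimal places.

h = [6.0858, 4.3700, 0.0000, 5.7998, 5.5585]

First-step conditioning: h[2] = 0; for i ≠ 2, h[i] = 1 + Σ_k P[i][k]·h[k].
  h[0] = 1 + 1/5·h[0] + 1/10·h[1] + 2/5·h[3] + 1/5·h[4]
  h[1] = 1 + 1/5·h[0] + 1/10·h[1] + 1/5·h[3] + 1/10·h[4]
  h[3] = 1 + 1/5·h[0] + 3/10·h[1] + 1/5·h[3] + 1/5·h[4]
  h[4] = 1 + 3/10·h[0] + 1/10·h[1] + 3/10·h[3] + 1/10·h[4]
Solving the 4×4 linear system over states ≠ 2 gives exactly h = [2270/373, 1630/373, 0, 6490/1119, 6220/1119] (h[2] = 0 is the target).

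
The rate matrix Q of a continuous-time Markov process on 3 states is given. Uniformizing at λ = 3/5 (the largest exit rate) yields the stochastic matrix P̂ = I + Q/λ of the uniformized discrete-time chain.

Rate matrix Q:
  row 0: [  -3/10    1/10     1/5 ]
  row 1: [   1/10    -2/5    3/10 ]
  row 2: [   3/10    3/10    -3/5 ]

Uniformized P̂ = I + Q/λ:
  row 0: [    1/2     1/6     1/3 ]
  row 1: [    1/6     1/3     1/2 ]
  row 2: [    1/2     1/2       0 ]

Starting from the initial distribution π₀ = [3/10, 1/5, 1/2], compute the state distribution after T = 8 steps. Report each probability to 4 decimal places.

t=0: π = [0.3000, 0.2000, 0.5000]
t=1: π = [0.4333, 0.3667, 0.2000]
t=2: π = [0.3778, 0.2944, 0.3278]
t=3: π = [0.4019, 0.3250, 0.2731]
t=4: π = [0.3917, 0.3119, 0.2965]
t=5: π = [0.3960, 0.3175, 0.2865]
t=6: π = [0.3942, 0.3151, 0.2907]
t=7: π = [0.3950, 0.3161, 0.2889]
t=8: π = [0.3946, 0.3157, 0.2897]

π = [0.3946, 0.3157, 0.2897]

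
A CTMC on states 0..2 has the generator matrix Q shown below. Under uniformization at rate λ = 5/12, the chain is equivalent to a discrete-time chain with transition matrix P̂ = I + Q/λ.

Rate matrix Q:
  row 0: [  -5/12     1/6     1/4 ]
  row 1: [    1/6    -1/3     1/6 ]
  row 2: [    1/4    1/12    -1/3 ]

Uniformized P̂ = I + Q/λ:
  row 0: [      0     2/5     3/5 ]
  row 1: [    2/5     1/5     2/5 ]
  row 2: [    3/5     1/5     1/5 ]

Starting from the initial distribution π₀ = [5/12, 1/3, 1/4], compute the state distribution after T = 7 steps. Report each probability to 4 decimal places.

π = [0.3402, 0.2688, 0.3910]

t=0: π = [0.4167, 0.3333, 0.2500]
t=1: π = [0.2833, 0.2833, 0.4333]
t=2: π = [0.3733, 0.2567, 0.3700]
t=3: π = [0.3247, 0.2747, 0.4007]
t=4: π = [0.3503, 0.2649, 0.3848]
t=5: π = [0.3369, 0.2701, 0.3931]
t=6: π = [0.3439, 0.2674, 0.3888]
t=7: π = [0.3402, 0.2688, 0.3910]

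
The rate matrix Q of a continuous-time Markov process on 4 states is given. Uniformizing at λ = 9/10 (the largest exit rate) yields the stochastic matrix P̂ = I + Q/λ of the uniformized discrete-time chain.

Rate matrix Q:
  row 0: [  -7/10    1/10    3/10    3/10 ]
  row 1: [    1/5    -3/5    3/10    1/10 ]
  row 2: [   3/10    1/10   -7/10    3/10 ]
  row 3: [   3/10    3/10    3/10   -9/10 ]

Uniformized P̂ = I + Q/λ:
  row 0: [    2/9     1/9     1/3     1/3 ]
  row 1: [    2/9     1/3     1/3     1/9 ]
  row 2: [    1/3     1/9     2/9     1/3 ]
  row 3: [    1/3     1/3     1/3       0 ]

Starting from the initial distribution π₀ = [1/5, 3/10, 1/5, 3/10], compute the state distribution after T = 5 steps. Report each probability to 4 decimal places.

t=0: π = [0.2000, 0.3000, 0.2000, 0.3000]
t=1: π = [0.2778, 0.2444, 0.3111, 0.1667]
t=2: π = [0.2753, 0.2025, 0.2988, 0.2235]
t=3: π = [0.2802, 0.2058, 0.3001, 0.2139]
t=4: π = [0.2793, 0.2044, 0.3000, 0.2163]
t=5: π = [0.2796, 0.2046, 0.3000, 0.2158]

π = [0.2796, 0.2046, 0.3000, 0.2158]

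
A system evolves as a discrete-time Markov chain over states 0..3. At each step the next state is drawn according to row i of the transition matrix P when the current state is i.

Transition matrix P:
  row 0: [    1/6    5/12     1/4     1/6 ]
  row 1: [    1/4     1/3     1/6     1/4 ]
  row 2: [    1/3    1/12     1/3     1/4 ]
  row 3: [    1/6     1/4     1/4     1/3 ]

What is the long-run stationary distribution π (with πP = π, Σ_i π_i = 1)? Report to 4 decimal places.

Balance equations π_j = Σ_i π_i·P[i][j]:
  π_0 = 1/6·π_0 + 1/4·π_1 + 1/3·π_2 + 1/6·π_3
  π_1 = 5/12·π_0 + 1/3·π_1 + 1/12·π_2 + 1/4·π_3
  π_2 = 1/4·π_0 + 1/6·π_1 + 1/3·π_2 + 1/4·π_3
  normalize: π_0 + π_1 + π_2 + π_3 = 1
Solving the linear system gives exactly π = [65/282, 38/141, 35/141, 71/282].

π = [0.2305, 0.2695, 0.2482, 0.2518]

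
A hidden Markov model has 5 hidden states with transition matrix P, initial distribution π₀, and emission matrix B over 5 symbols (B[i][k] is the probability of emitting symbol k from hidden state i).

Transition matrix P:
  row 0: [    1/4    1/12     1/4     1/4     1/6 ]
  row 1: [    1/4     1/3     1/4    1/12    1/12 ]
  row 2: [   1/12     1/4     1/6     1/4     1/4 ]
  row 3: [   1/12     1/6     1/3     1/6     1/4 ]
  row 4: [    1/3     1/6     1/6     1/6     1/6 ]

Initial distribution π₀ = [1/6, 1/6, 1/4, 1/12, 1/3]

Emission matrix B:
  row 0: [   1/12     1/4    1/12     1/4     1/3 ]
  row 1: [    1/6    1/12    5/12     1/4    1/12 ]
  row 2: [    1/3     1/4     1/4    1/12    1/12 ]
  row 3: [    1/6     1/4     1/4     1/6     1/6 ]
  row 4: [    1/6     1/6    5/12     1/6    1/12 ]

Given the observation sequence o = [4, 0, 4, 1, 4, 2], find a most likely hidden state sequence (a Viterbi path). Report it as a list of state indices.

t=0: δ = [5.556e-02, 1.389e-02, 2.083e-02, 1.389e-02, 2.778e-02]  (obs o_0=4)
t=1: δ = [1.157e-03, 8.681e-04, 4.630e-03, 2.315e-03, 1.543e-03]  ψ = [0, 2, 0, 0, 0]  (obs o_1=0)
t=2: δ = [1.715e-04, 9.645e-05, 6.430e-05, 1.929e-04, 9.645e-05]  ψ = [4, 2, 2, 2, 2]  (obs o_2=4)
t=3: δ = [1.072e-05, 2.679e-06, 1.608e-05, 1.072e-05, 8.038e-06]  ψ = [0, 1, 3, 0, 3]  (obs o_3=1)
t=4: δ = [8.931e-07, 3.349e-07, 2.977e-07, 6.698e-07, 3.349e-07]  ψ = [0, 2, 3, 2, 2]  (obs o_4=4)
t=5: δ = [1.861e-08, 4.651e-08, 5.582e-08, 5.582e-08, 6.977e-08]  ψ = [0, 1, 0, 0, 3]  (obs o_5=2)
backtrack: best end state = 4; path = [0, 2, 3, 2, 3, 4]

path = [0, 2, 3, 2, 3, 4]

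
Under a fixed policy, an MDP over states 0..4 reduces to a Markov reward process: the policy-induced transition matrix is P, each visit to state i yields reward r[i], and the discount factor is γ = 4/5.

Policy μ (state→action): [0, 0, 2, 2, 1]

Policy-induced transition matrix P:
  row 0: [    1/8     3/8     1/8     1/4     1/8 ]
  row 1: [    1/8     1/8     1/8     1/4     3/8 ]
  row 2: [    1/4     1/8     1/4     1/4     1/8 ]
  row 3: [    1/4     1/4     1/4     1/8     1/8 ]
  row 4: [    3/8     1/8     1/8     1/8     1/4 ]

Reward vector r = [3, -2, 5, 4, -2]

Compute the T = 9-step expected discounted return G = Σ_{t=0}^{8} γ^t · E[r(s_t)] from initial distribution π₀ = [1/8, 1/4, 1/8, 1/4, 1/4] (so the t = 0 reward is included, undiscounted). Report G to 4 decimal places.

G = 6.0110

t=0: π = [0.1250, 0.2500, 0.1250, 0.2500, 0.2500], E[r] = 1.0000, γ^t·E[r] = 1.000000, running G = 1.000000
t=1: π = [0.2344, 0.1875, 0.1719, 0.1875, 0.2188], E[r] = 1.5000, γ^t·E[r] = 1.200000, running G = 2.200000
t=2: π = [0.2246, 0.2070, 0.1699, 0.1992, 0.1992], E[r] = 1.5078, γ^t·E[r] = 0.965000, running G = 3.165000
t=3: π = [0.2209, 0.2061, 0.1711, 0.2002, 0.2017], E[r] = 1.5039, γ^t·E[r] = 0.770000, running G = 3.935000
t=4: π = [0.2218, 0.2053, 0.1714, 0.1998, 0.2017], E[r] = 1.5077, γ^t·E[r] = 0.617550, running G = 4.552550
t=5: π = [0.2218, 0.2054, 0.1714, 0.1998, 0.2015], E[r] = 1.5078, γ^t·E[r] = 0.494080, running G = 5.046630
t=6: π = [0.2218, 0.2054, 0.1714, 0.1998, 0.2015], E[r] = 1.5077, γ^t·E[r] = 0.395241, running G = 5.441871
t=7: π = [0.2218, 0.2054, 0.1714, 0.1998, 0.2016], E[r] = 1.5078, γ^t·E[r] = 0.316198, running G = 5.758069
t=8: π = [0.2218, 0.2054, 0.1714, 0.1998, 0.2016], E[r] = 1.5078, γ^t·E[r] = 0.252959, running G = 6.011028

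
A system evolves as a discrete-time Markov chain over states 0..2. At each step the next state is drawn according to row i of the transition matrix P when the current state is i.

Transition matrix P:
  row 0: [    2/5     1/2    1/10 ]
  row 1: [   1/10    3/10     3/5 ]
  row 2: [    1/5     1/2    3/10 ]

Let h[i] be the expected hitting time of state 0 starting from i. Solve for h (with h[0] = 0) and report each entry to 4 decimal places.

First-step conditioning: h[0] = 0; for i ≠ 0, h[i] = 1 + Σ_k P[i][k]·h[k].
  h[1] = 1 + 3/10·h[1] + 3/5·h[2]
  h[2] = 1 + 1/2·h[1] + 3/10·h[2]
Solving the 2×2 linear system over states ≠ 0 gives exactly h = [0, 130/19, 120/19] (h[0] = 0 is the target).

h = [0.0000, 6.8421, 6.3158]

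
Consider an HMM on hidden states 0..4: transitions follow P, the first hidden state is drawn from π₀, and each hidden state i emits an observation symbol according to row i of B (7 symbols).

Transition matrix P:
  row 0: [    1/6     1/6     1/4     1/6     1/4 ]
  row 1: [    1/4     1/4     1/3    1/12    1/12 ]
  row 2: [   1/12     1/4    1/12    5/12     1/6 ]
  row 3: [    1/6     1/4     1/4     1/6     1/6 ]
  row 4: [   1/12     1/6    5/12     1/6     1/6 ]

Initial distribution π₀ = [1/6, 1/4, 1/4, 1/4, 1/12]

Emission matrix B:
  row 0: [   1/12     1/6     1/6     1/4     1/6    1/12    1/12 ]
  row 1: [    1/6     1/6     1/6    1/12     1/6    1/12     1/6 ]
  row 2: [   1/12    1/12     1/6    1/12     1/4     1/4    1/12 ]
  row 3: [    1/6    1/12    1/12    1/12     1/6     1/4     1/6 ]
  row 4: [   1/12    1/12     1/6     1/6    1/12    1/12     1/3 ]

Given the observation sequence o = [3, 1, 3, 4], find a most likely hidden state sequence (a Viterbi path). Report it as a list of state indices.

path = [0, 0, 4, 2]

t=0: δ = [4.167e-02, 2.083e-02, 2.083e-02, 2.083e-02, 1.389e-02]  (obs o_0=3)
t=1: δ = [1.157e-03, 1.157e-03, 8.681e-04, 7.234e-04, 8.681e-04]  ψ = [0, 0, 0, 2, 0]  (obs o_1=1)
t=2: δ = [7.234e-05, 2.411e-05, 3.215e-05, 3.014e-05, 4.823e-05]  ψ = [1, 1, 1, 2, 0]  (obs o_2=3)
t=3: δ = [2.009e-06, 2.009e-06, 5.023e-06, 2.233e-06, 1.507e-06]  ψ = [0, 0, 4, 2, 0]  (obs o_3=4)
backtrack: best end state = 2; path = [0, 0, 4, 2]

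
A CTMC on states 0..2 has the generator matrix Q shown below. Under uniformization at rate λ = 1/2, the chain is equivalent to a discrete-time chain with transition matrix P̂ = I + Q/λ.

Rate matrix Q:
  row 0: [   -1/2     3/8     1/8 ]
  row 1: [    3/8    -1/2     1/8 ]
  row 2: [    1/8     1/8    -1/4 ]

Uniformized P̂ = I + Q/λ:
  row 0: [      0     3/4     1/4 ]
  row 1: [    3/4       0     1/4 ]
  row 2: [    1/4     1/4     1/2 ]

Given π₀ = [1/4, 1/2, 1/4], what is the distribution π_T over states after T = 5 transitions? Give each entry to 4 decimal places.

t=0: π = [0.2500, 0.5000, 0.2500]
t=1: π = [0.4375, 0.2500, 0.3125]
t=2: π = [0.2656, 0.4063, 0.3281]
t=3: π = [0.3867, 0.2813, 0.3320]
t=4: π = [0.2939, 0.3730, 0.3330]
t=5: π = [0.3630, 0.3037, 0.3333]

π = [0.3630, 0.3037, 0.3333]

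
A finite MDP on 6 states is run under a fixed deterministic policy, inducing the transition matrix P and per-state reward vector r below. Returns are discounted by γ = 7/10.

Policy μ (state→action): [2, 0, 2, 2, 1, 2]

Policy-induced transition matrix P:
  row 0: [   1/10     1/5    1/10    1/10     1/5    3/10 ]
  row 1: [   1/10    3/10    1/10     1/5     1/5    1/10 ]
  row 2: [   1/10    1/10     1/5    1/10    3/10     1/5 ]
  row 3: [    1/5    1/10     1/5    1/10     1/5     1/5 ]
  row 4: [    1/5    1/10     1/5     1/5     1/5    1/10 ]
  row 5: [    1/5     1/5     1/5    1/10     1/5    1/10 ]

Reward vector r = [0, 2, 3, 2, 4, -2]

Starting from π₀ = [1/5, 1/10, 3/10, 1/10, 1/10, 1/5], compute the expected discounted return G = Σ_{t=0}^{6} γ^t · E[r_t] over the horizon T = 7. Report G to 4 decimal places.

t=0: π = [0.2000, 0.1000, 0.3000, 0.1000, 0.1000, 0.2000], E[r] = 1.3000, γ^t·E[r] = 1.300000, running G = 1.300000
t=1: π = [0.1400, 0.1600, 0.1700, 0.1200, 0.2300, 0.1800], E[r] = 1.6300, γ^t·E[r] = 1.141000, running G = 2.441000
t=2: π = [0.1530, 0.1640, 0.1700, 0.1390, 0.2170, 0.1570], E[r] = 1.6700, γ^t·E[r] = 0.818300, running G = 3.259300
t=3: π = [0.1513, 0.1638, 0.1683, 0.1381, 0.2170, 0.1615], E[r] = 1.6537, γ^t·E[r] = 0.567219, running G = 3.826519
t=4: π = [0.1517, 0.1640, 0.1685, 0.1381, 0.2168, 0.1609], E[r] = 1.6552, γ^t·E[r] = 0.397421, running G = 4.223940
t=5: π = [0.1516, 0.1641, 0.1684, 0.1381, 0.2168, 0.1610], E[r] = 1.6550, γ^t·E[r] = 0.278158, running G = 4.502097
t=6: π = [0.1516, 0.1641, 0.1684, 0.1381, 0.2168, 0.1610], E[r] = 1.6551, γ^t·E[r] = 0.194717, running G = 4.696814

G = 4.6968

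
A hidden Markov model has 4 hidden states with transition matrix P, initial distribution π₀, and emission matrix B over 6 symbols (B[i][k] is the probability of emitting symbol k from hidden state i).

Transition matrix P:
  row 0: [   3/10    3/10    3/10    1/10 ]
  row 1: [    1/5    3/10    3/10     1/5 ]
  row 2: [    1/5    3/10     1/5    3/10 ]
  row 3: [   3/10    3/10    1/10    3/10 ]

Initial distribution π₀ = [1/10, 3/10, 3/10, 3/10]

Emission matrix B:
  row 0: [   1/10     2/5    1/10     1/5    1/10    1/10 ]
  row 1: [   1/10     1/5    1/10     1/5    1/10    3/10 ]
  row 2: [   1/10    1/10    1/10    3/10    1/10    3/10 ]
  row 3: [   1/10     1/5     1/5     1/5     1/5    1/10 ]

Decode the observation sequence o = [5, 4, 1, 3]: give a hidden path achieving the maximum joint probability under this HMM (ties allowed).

path = [2, 3, 0, 2]

t=0: δ = [1.000e-02, 9.000e-02, 9.000e-02, 3.000e-02]  (obs o_0=5)
t=1: δ = [1.800e-03, 2.700e-03, 2.700e-03, 5.400e-03]  ψ = [1, 1, 1, 2]  (obs o_1=4)
t=2: δ = [6.480e-04, 3.240e-04, 8.100e-05, 3.240e-04]  ψ = [3, 3, 1, 3]  (obs o_2=1)
t=3: δ = [3.888e-05, 3.888e-05, 5.832e-05, 1.944e-05]  ψ = [0, 0, 0, 3]  (obs o_3=3)
backtrack: best end state = 2; path = [2, 3, 0, 2]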